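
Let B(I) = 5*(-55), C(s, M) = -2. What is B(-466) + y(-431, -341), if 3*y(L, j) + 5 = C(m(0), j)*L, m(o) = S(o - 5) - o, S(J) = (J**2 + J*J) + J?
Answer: 32/3 ≈ 10.667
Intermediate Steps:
S(J) = J + 2*J**2 (S(J) = (J**2 + J**2) + J = 2*J**2 + J = J + 2*J**2)
m(o) = -o + (-9 + 2*o)*(-5 + o) (m(o) = (o - 5)*(1 + 2*(o - 5)) - o = (-5 + o)*(1 + 2*(-5 + o)) - o = (-5 + o)*(1 + (-10 + 2*o)) - o = (-5 + o)*(-9 + 2*o) - o = (-9 + 2*o)*(-5 + o) - o = -o + (-9 + 2*o)*(-5 + o))
B(I) = -275
y(L, j) = -5/3 - 2*L/3 (y(L, j) = -5/3 + (-2*L)/3 = -5/3 - 2*L/3)
B(-466) + y(-431, -341) = -275 + (-5/3 - 2/3*(-431)) = -275 + (-5/3 + 862/3) = -275 + 857/3 = 32/3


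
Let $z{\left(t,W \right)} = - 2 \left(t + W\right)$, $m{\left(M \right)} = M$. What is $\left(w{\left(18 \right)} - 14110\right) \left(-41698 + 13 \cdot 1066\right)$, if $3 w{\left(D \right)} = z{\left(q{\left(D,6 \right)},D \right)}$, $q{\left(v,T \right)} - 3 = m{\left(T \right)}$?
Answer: $393323520$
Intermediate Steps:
$q{\left(v,T \right)} = 3 + T$
$z{\left(t,W \right)} = - 2 W - 2 t$ ($z{\left(t,W \right)} = - 2 \left(W + t\right) = - 2 W - 2 t$)
$w{\left(D \right)} = -6 - \frac{2 D}{3}$ ($w{\left(D \right)} = \frac{- 2 D - 2 \left(3 + 6\right)}{3} = \frac{- 2 D - 18}{3} = \frac{-18 - 2 D}{3} = -6 - \frac{2 D}{3}$)
$\left(w{\left(18 \right)} - 14110\right) \left(-41698 + 13 \cdot 1066\right) = \left(\left(-6 - 12\right) - 14110\right) \left(-41698 + 13 \cdot 1066\right) = \left(\left(-6 - 12\right) - 14110\right) \left(-41698 + 13858\right) = \left(-18 - 14110\right) \left(-27840\right) = \left(-14128\right) \left(-27840\right) = 393323520$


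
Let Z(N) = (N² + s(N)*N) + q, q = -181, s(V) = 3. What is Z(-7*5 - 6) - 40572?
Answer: -39195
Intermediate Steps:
Z(N) = -181 + N² + 3*N (Z(N) = (N² + 3*N) - 181 = -181 + N² + 3*N)
Z(-7*5 - 6) - 40572 = (-181 + (-7*5 - 6)² + 3*(-7*5 - 6)) - 40572 = (-181 + (-35 - 6)² + 3*(-35 - 6)) - 40572 = (-181 + (-41)² + 3*(-41)) - 40572 = (-181 + 1681 - 123) - 40572 = 1377 - 40572 = -39195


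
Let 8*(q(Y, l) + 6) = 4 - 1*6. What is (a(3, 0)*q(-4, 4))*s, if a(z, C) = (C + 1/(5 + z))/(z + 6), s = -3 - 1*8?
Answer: 275/288 ≈ 0.95486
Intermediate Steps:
q(Y, l) = -25/4 (q(Y, l) = -6 + (4 - 1*6)/8 = -6 + (4 - 6)/8 = -6 + (⅛)*(-2) = -6 - ¼ = -25/4)
s = -11 (s = -3 - 8 = -11)
a(z, C) = (C + 1/(5 + z))/(6 + z)
(a(3, 0)*q(-4, 4))*s = (((1 + 5*0 + 0*3)/(30 + 3² + 11*3))*(-25/4))*(-11) = (((1 + 0 + 0)/(30 + 9 + 33))*(-25/4))*(-11) = ((1/72)*(-25/4))*(-11) = -25/288*(-11) = 275/288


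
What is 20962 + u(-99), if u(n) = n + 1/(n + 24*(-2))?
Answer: 3066860/147 ≈ 20863.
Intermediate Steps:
u(n) = n + 1/(-48 + n) (u(n) = n + 1/(n - 48) = n + 1/(-48 + n))
20962 + u(-99) = 20962 + (1 + (-99)² - 48*(-99))/(-48 - 99) = 20962 + (1 + 9801 + 4752)/(-147) = 20962 - 1/147*14554 = 20962 - 14554/147 = 3066860/147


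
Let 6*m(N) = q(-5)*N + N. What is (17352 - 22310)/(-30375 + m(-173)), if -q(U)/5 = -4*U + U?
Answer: 7437/42362 ≈ 0.17556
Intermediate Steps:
q(U) = 15*U (q(U) = -5*(-4*U + U) = -(-15)*U = 15*U)
m(N) = -37*N/3 (m(N) = ((15*(-5))*N + N)/6 = (-75*N + N)/6 = (-74*N)/6 = -37*N/3)
(17352 - 22310)/(-30375 + m(-173)) = (17352 - 22310)/(-30375 - 37/3*(-173)) = -4958/(-30375 + 6401/3) = -4958/(-84724/3) = -4958*(-3/84724) = 7437/42362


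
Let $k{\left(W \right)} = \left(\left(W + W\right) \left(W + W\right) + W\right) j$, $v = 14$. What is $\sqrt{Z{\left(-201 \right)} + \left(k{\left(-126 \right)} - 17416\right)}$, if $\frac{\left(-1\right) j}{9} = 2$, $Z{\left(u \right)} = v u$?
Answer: $i \sqrt{1161034} \approx 1077.5 i$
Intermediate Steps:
$Z{\left(u \right)} = 14 u$
$j = -18$ ($j = \left(-9\right) 2 = -18$)
$k{\left(W \right)} = - 72 W^{2} - 18 W$ ($k{\left(W \right)} = \left(\left(W + W\right) \left(W + W\right) + W\right) \left(-18\right) = \left(2 W 2 W + W\right) \left(-18\right) = \left(4 W^{2} + W\right) \left(-18\right) = \left(W + 4 W^{2}\right) \left(-18\right) = - 72 W^{2} - 18 W$)
$\sqrt{Z{\left(-201 \right)} + \left(k{\left(-126 \right)} - 17416\right)} = \sqrt{14 \left(-201\right) - \left(17416 - 2268 \left(1 + 4 \left(-126\right)\right)\right)} = \sqrt{-2814 - \left(17416 - 2268 \left(1 - 504\right)\right)} = \sqrt{-2814 - \left(17416 - -1140804\right)} = \sqrt{-2814 - 1158220} = \sqrt{-1161034} = i \sqrt{1161034}$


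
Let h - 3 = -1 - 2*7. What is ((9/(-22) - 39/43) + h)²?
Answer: 158684409/894916 ≈ 177.32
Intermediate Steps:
h = -12 (h = 3 + (-1 - 2*7) = 3 + (-1 - 14) = 3 - 15 = -12)
((9/(-22) - 39/43) + h)² = ((9/(-22) - 39/43) - 12)² = ((9*(-1/22) - 39*1/43) - 12)² = ((-9/22 - 39/43) - 12)² = (-1245/946 - 12)² = (-12597/946)² = 158684409/894916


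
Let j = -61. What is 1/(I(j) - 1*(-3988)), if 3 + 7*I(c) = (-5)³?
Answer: 7/27788 ≈ 0.00025191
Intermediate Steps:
I(c) = -128/7 (I(c) = -3/7 + (⅐)*(-5)³ = -3/7 + (⅐)*(-125) = -3/7 - 125/7 = -128/7)
1/(I(j) - 1*(-3988)) = 1/(-128/7 - 1*(-3988)) = 1/(-128/7 + 3988) = 1/(27788/7) = 7/27788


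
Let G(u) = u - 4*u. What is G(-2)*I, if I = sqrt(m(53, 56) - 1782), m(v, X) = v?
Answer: 6*I*sqrt(1729) ≈ 249.49*I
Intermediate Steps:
G(u) = -3*u
I = I*sqrt(1729) (I = sqrt(53 - 1782) = sqrt(-1729) = I*sqrt(1729) ≈ 41.581*I)
G(-2)*I = (-3*(-2))*(I*sqrt(1729)) = 6*(I*sqrt(1729)) = 6*I*sqrt(1729)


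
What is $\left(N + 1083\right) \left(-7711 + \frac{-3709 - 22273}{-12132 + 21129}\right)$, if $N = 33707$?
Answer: $- \frac{2414490326710}{8997} \approx -2.6837 \cdot 10^{8}$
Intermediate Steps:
$\left(N + 1083\right) \left(-7711 + \frac{-3709 - 22273}{-12132 + 21129}\right) = \left(33707 + 1083\right) \left(-7711 + \frac{-3709 - 22273}{-12132 + 21129}\right) = 34790 \left(-7711 - \frac{25982}{8997}\right) = 34790 \left(- \frac{69401849}{8997}\right) = - \frac{2414490326710}{8997}$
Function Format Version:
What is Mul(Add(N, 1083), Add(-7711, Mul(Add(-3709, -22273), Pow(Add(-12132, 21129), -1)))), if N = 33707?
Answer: Rational(-2414490326710, 8997) ≈ -2.6837e+8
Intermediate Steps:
Mul(Add(N, 1083), Add(-7711, Mul(Add(-3709, -22273), Pow(Add(-12132, 21129), -1)))) = Mul(Add(33707, 1083), Add(-7711, Mul(Add(-3709, -22273), Pow(Add(-12132, 21129), -1)))) = Mul(34790, Add(-7711, Mul(-25982, Pow(8997, -1)))) = Mul(34790, Add(-7711, Mul(-25982, Rational(1, 8997)))) = Mul(34790, Add(-7711, Rational(-25982, 8997))) = Mul(34790, Rational(-69401849, 8997)) = Rational(-2414490326710, 8997)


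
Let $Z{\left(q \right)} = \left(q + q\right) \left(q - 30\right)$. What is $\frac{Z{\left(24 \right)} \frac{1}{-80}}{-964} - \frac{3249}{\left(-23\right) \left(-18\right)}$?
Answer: $- \frac{217606}{27715} \approx -7.8516$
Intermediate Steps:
$Z{\left(q \right)} = 2 q \left(-30 + q\right)$
$\frac{Z{\left(24 \right)} \frac{1}{-80}}{-964} - \frac{3249}{\left(-23\right) \left(-18\right)} = \frac{2 \cdot 24 \left(-30 + 24\right) \frac{1}{-80}}{-964} - \frac{3249}{\left(-23\right) \left(-18\right)} = 2 \cdot 24 \left(-6\right) \left(- \frac{1}{80}\right) \left(- \frac{1}{964}\right) - \frac{3249}{414} = \left(-288\right) \left(- \frac{1}{80}\right) \left(- \frac{1}{964}\right) - \frac{361}{46} = \frac{18}{5} \left(- \frac{1}{964}\right) - \frac{361}{46} = - \frac{9}{2410} - \frac{361}{46} = - \frac{217606}{27715}$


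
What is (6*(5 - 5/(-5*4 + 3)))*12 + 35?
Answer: 7075/17 ≈ 416.18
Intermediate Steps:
(6*(5 - 5/(-5*4 + 3)))*12 + 35 = (6*(5 - 5/(-20 + 3)))*12 + 35 = (6*(5 - 5/(-17)))*12 + 35 = (6*(5 - 5*(-1)/17))*12 + 35 = (6*(5 - 1*(-5/17)))*12 + 35 = (6*(5 + 5/17))*12 + 35 = (6*(90/17))*12 + 35 = (540/17)*12 + 35 = 6480/17 + 35 = 7075/17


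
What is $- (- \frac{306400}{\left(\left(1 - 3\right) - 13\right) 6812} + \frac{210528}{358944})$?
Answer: $- \frac{68485517}{19102551} \approx -3.5852$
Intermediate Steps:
$- (- \frac{306400}{\left(\left(1 - 3\right) - 13\right) 6812} + \frac{210528}{358944}) = - (- \frac{306400}{\left(-2 - 13\right) 6812} + 210528 \cdot \frac{1}{358944}) = - (- \frac{306400}{\left(-15\right) 6812} + \frac{2193}{3739}) = - (- \frac{306400}{-102180} + \frac{2193}{3739}) = - (\left(-306400\right) \left(- \frac{1}{102180}\right) + \frac{2193}{3739}) = - (\frac{15320}{5109} + \frac{2193}{3739}) = \left(-1\right) \frac{68485517}{19102551} = - \frac{68485517}{19102551}$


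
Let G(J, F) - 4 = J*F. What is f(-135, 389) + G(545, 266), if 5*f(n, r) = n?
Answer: 144947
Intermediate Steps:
G(J, F) = 4 + F*J (G(J, F) = 4 + J*F = 4 + F*J)
f(n, r) = n/5
f(-135, 389) + G(545, 266) = (1/5)*(-135) + (4 + 266*545) = -27 + (4 + 144970) = -27 + 144974 = 144947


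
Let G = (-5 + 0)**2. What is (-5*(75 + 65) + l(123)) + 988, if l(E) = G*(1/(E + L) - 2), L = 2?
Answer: 1191/5 ≈ 238.20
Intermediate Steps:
G = 25 (G = (-5)**2 = 25)
l(E) = -50 + 25/(2 + E) (l(E) = 25*(1/(E + 2) - 2) = 25*(1/(2 + E) - 2) = 25*(-2 + 1/(2 + E)) = -50 + 25/(2 + E))
(-5*(75 + 65) + l(123)) + 988 = (-5*(75 + 65) + 25*(-3 - 2*123)/(2 + 123)) + 988 = (-5*140 + 25*(-3 - 246)/125) + 988 = (-700 + 25*(1/125)*(-249)) + 988 = (-700 - 249/5) + 988 = -3749/5 + 988 = 1191/5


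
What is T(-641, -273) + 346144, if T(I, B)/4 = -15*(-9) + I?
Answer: 344120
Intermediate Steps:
T(I, B) = 540 + 4*I (T(I, B) = 4*(-15*(-9) + I) = 4*(135 + I) = 540 + 4*I)
T(-641, -273) + 346144 = (540 + 4*(-641)) + 346144 = (540 - 2564) + 346144 = -2024 + 346144 = 344120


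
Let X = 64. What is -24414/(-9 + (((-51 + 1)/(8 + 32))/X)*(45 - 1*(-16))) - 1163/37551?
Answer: 234690114917/97970559 ≈ 2395.5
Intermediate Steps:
-24414/(-9 + (((-51 + 1)/(8 + 32))/X)*(45 - 1*(-16))) - 1163/37551 = -24414/(-9 + (((-51 + 1)/(8 + 32))/64)*(45 - 1*(-16))) - 1163/37551 = -24414/(-9 + (-50/40*(1/64))*(45 + 16)) - 1163*1/37551 = -24414/(-9 + (-50*1/40*(1/64))*61) - 1163/37551 = -24414/(-9 - 5/4*1/64*61) - 1163/37551 = -24414/(-9 - 5/256*61) - 1163/37551 = -24414/(-9 - 305/256) - 1163/37551 = -24414/(-2609/256) - 1163/37551 = -24414*(-256/2609) - 1163/37551 = 6249984/2609 - 1163/37551 = 234690114917/97970559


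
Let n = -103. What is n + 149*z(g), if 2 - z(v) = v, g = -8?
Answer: 1387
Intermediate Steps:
z(v) = 2 - v
n + 149*z(g) = -103 + 149*(2 - 1*(-8)) = -103 + 149*(2 + 8) = -103 + 149*10 = -103 + 1490 = 1387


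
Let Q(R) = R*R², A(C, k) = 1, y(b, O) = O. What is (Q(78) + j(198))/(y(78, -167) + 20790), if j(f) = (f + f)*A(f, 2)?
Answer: 474948/20623 ≈ 23.030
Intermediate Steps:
j(f) = 2*f (j(f) = (f + f)*1 = (2*f)*1 = 2*f)
Q(R) = R³
(Q(78) + j(198))/(y(78, -167) + 20790) = (78³ + 2*198)/(-167 + 20790) = (474552 + 396)/20623 = 474948*(1/20623) = 474948/20623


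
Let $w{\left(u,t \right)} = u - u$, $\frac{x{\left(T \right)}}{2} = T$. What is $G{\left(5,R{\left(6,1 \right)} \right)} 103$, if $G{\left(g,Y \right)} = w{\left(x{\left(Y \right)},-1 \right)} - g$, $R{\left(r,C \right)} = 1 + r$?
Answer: $-515$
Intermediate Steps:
$x{\left(T \right)} = 2 T$
$w{\left(u,t \right)} = 0$
$G{\left(g,Y \right)} = - g$ ($G{\left(g,Y \right)} = 0 - g = - g$)
$G{\left(5,R{\left(6,1 \right)} \right)} 103 = \left(-1\right) 5 \cdot 103 = \left(-5\right) 103 = -515$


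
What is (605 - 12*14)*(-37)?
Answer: -16169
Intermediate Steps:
(605 - 12*14)*(-37) = (605 - 1*168)*(-37) = (605 - 168)*(-37) = 437*(-37) = -16169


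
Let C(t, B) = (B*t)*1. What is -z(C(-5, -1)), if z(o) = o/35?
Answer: -1/7 ≈ -0.14286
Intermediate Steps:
C(t, B) = B*t
z(o) = o/35 (z(o) = o*(1/35) = o/35)
-z(C(-5, -1)) = -(-1*(-5))/35 = -5/35 = -1*1/7 = -1/7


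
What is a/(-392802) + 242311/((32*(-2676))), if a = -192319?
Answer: -4372865823/1868690048 ≈ -2.3401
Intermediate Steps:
a/(-392802) + 242311/((32*(-2676))) = -192319/(-392802) + 242311/((32*(-2676))) = -192319*(-1/392802) + 242311/(-85632) = 192319/392802 + 242311*(-1/85632) = 192319/392802 - 242311/85632 = -4372865823/1868690048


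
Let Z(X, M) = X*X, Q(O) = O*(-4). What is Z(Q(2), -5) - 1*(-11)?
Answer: 75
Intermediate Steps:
Q(O) = -4*O
Z(X, M) = X**2
Z(Q(2), -5) - 1*(-11) = (-4*2)**2 - 1*(-11) = (-8)**2 + 11 = 64 + 11 = 75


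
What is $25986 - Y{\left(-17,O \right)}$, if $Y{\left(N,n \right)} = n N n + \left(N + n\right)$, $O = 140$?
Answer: $359063$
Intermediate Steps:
$Y{\left(N,n \right)} = N + n + N n^{2}$ ($Y{\left(N,n \right)} = N n n + \left(N + n\right) = N n^{2} + \left(N + n\right) = N + n + N n^{2}$)
$25986 - Y{\left(-17,O \right)} = 25986 - \left(-17 + 140 - 17 \cdot 140^{2}\right) = 25986 - \left(-17 + 140 - 333200\right) = 25986 - -333077 = 25986 + 333077 = 359063$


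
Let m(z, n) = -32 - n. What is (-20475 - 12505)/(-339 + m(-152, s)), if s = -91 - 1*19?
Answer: 32980/261 ≈ 126.36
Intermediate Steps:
s = -110 (s = -91 - 19 = -110)
(-20475 - 12505)/(-339 + m(-152, s)) = (-20475 - 12505)/(-339 + (-32 - 1*(-110))) = -32980/(-339 + (-32 + 110)) = -32980/(-339 + 78) = -32980/(-261) = -32980*(-1/261) = 32980/261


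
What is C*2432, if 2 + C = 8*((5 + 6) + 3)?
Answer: 267520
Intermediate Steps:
C = 110 (C = -2 + 8*((5 + 6) + 3) = -2 + 8*(11 + 3) = -2 + 8*14 = -2 + 112 = 110)
C*2432 = 110*2432 = 267520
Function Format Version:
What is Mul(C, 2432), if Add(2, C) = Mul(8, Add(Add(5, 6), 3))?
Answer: 267520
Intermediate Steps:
C = 110 (C = Add(-2, Mul(8, Add(Add(5, 6), 3))) = Add(-2, Mul(8, Add(11, 3))) = Add(-2, Mul(8, 14)) = Add(-2, 112) = 110)
Mul(C, 2432) = Mul(110, 2432) = 267520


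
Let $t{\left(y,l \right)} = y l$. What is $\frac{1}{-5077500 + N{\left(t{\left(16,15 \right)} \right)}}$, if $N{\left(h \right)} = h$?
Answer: $- \frac{1}{5077260} \approx -1.9696 \cdot 10^{-7}$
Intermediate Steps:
$t{\left(y,l \right)} = l y$
$\frac{1}{-5077500 + N{\left(t{\left(16,15 \right)} \right)}} = \frac{1}{-5077500 + 15 \cdot 16} = \frac{1}{-5077500 + 240} = \frac{1}{-5077260} = - \frac{1}{5077260}$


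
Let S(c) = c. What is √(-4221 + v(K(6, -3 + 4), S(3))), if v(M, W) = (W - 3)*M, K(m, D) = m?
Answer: 3*I*√469 ≈ 64.969*I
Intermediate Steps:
v(M, W) = M*(-3 + W) (v(M, W) = (-3 + W)*M = M*(-3 + W))
√(-4221 + v(K(6, -3 + 4), S(3))) = √(-4221 + 6*(-3 + 3)) = √(-4221 + 6*0) = √(-4221 + 0) = √(-4221) = 3*I*√469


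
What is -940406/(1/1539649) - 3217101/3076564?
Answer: -4454542117323587717/3076564 ≈ -1.4479e+12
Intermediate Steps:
-940406/(1/1539649) - 3217101/3076564 = -940406/1/1539649 - 3217101*1/3076564 = -940406*1539649 - 3217101/3076564 = -1447895157494 - 3217101/3076564 = -4454542117323587717/3076564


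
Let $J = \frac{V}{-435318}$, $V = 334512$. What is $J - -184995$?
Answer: $\frac{13421886483}{72553} \approx 1.8499 \cdot 10^{5}$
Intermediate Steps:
$J = - \frac{55752}{72553}$ ($J = \frac{334512}{-435318} = 334512 \left(- \frac{1}{435318}\right) = - \frac{55752}{72553} \approx -0.76843$)
$J - -184995 = - \frac{55752}{72553} - -184995 = - \frac{55752}{72553} + 184995 = \frac{13421886483}{72553}$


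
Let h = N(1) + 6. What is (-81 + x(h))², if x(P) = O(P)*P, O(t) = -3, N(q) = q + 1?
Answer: 11025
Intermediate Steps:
N(q) = 1 + q
h = 8 (h = (1 + 1) + 6 = 2 + 6 = 8)
x(P) = -3*P
(-81 + x(h))² = (-81 - 3*8)² = (-81 - 24)² = (-105)² = 11025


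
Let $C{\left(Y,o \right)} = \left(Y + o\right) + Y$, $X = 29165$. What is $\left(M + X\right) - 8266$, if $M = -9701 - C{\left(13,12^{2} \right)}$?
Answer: $11028$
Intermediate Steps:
$C{\left(Y,o \right)} = o + 2 Y$
$M = -9871$ ($M = -9701 - \left(12^{2} + 2 \cdot 13\right) = -9701 - \left(144 + 26\right) = -9701 - 170 = -9871$)
$\left(M + X\right) - 8266 = \left(-9871 + 29165\right) - 8266 = 19294 - 8266 = 11028$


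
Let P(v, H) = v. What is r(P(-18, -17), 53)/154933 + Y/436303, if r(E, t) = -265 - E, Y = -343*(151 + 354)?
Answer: -3849212348/9656818957 ≈ -0.39860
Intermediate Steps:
Y = -173215 (Y = -343*505 = -173215)
r(P(-18, -17), 53)/154933 + Y/436303 = (-265 - 1*(-18))/154933 - 173215/436303 = (-265 + 18)*(1/154933) - 173215*1/436303 = -247*1/154933 - 24745/62329 = -247/154933 - 24745/62329 = -3849212348/9656818957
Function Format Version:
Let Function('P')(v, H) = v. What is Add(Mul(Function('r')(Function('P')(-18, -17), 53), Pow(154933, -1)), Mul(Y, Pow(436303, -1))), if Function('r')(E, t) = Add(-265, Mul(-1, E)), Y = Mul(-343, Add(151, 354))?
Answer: Rational(-3849212348, 9656818957) ≈ -0.39860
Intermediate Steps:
Y = -173215 (Y = Mul(-343, 505) = -173215)
Add(Mul(Function('r')(Function('P')(-18, -17), 53), Pow(154933, -1)), Mul(Y, Pow(436303, -1))) = Add(Mul(Add(-265, Mul(-1, -18)), Pow(154933, -1)), Mul(-173215, Pow(436303, -1))) = Add(Mul(Add(-265, 18), Rational(1, 154933)), Mul(-173215, Rational(1, 436303))) = Add(Mul(-247, Rational(1, 154933)), Rational(-24745, 62329)) = Add(Rational(-247, 154933), Rational(-24745, 62329)) = Rational(-3849212348, 9656818957)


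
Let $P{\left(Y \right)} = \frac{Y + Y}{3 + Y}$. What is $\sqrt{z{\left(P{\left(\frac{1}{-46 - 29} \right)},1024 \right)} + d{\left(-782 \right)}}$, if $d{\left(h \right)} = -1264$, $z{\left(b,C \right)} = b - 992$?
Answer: $\frac{i \sqrt{1768711}}{28} \approx 47.497 i$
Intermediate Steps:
$P{\left(Y \right)} = \frac{2 Y}{3 + Y}$
$z{\left(b,C \right)} = -992 + b$
$\sqrt{z{\left(P{\left(\frac{1}{-46 - 29} \right)},1024 \right)} + d{\left(-782 \right)}} = \sqrt{\left(-992 + \frac{2}{\left(-46 - 29\right) \left(3 + \frac{1}{-46 - 29}\right)}\right) - 1264} = \sqrt{\left(-992 + \frac{2}{\left(-75\right) \left(3 + \frac{1}{-75}\right)}\right) - 1264} = \sqrt{\left(-992 + 2 \left(- \frac{1}{75}\right) \frac{1}{3 - \frac{1}{75}}\right) - 1264} = \sqrt{\left(-992 + 2 \left(- \frac{1}{75}\right) \frac{1}{\frac{224}{75}}\right) - 1264} = \sqrt{\left(-992 + 2 \left(- \frac{1}{75}\right) \frac{75}{224}\right) - 1264} = \sqrt{\left(-992 - \frac{1}{112}\right) - 1264} = \sqrt{- \frac{111105}{112} - 1264} = \sqrt{- \frac{252673}{112}} = \frac{i \sqrt{1768711}}{28}$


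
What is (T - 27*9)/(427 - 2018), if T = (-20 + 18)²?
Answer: 239/1591 ≈ 0.15022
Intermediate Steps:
T = 4 (T = (-2)² = 4)
(T - 27*9)/(427 - 2018) = (4 - 27*9)/(427 - 2018) = (4 - 243)/(-1591) = -239*(-1/1591) = 239/1591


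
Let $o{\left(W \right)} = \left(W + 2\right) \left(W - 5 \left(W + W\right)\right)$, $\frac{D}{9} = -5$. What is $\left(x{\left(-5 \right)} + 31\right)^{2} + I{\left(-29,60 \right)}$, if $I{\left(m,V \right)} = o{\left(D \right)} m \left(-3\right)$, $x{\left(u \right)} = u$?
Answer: $-1514429$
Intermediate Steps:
$D = -45$ ($D = 9 \left(-5\right) = -45$)
$o{\left(W \right)} = - 9 W \left(2 + W\right)$ ($o{\left(W \right)} = \left(2 + W\right) \left(W - 5 \cdot 2 W\right) = \left(2 + W\right) \left(W - 10 W\right) = \left(2 + W\right) \left(- 9 W\right) = - 9 W \left(2 + W\right)$)
$I{\left(m,V \right)} = 52245 m$ ($I{\left(m,V \right)} = \left(-9\right) \left(-45\right) \left(2 - 45\right) m \left(-3\right) = \left(-9\right) \left(-45\right) \left(-43\right) m \left(-3\right) = - 17415 m \left(-3\right) = 52245 m$)
$\left(x{\left(-5 \right)} + 31\right)^{2} + I{\left(-29,60 \right)} = \left(-5 + 31\right)^{2} + 52245 \left(-29\right) = 26^{2} - 1515105 = 676 - 1515105 = -1514429$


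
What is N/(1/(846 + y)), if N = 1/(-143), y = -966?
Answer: 120/143 ≈ 0.83916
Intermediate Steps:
N = -1/143 ≈ -0.0069930
N/(1/(846 + y)) = -1/(143*(1/(846 - 966))) = -1/(143*(1/(-120))) = -1/(143*(-1/120)) = -1/143*(-120) = 120/143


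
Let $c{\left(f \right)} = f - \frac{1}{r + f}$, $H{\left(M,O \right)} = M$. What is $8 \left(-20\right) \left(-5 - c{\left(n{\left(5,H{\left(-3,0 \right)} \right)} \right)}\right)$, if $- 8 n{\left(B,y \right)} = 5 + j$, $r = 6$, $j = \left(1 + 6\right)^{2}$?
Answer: $- \frac{200}{3} \approx -66.667$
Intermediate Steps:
$j = 49$ ($j = 7^{2} = 49$)
$n{\left(B,y \right)} = - \frac{27}{4}$ ($n{\left(B,y \right)} = - \frac{5 + 49}{8} = \left(- \frac{1}{8}\right) 54 = - \frac{27}{4}$)
$c{\left(f \right)} = f - \frac{1}{6 + f}$
$8 \left(-20\right) \left(-5 - c{\left(n{\left(5,H{\left(-3,0 \right)} \right)} \right)}\right) = 8 \left(-20\right) \left(-5 - \frac{-1 + \left(- \frac{27}{4}\right)^{2} + 6 \left(- \frac{27}{4}\right)}{6 - \frac{27}{4}}\right) = - 160 \left(-5 - \frac{-1 + \frac{729}{16} - \frac{81}{2}}{- \frac{3}{4}}\right) = - 160 \left(-5 - \left(- \frac{4}{3}\right) \frac{65}{16}\right) = - 160 \left(-5 - - \frac{65}{12}\right) = - 160 \left(-5 + \frac{65}{12}\right) = \left(-160\right) \frac{5}{12} = - \frac{200}{3}$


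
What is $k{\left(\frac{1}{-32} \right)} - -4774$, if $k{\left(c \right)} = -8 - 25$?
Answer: $4741$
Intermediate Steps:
$k{\left(c \right)} = -33$
$k{\left(\frac{1}{-32} \right)} - -4774 = -33 - -4774 = -33 + 4774 = 4741$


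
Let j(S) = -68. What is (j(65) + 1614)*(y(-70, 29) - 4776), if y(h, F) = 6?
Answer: -7374420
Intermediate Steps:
(j(65) + 1614)*(y(-70, 29) - 4776) = (-68 + 1614)*(6 - 4776) = 1546*(-4770) = -7374420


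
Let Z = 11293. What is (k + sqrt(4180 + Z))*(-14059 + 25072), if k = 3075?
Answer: 33864975 + 11013*sqrt(15473) ≈ 3.5235e+7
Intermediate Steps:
(k + sqrt(4180 + Z))*(-14059 + 25072) = (3075 + sqrt(4180 + 11293))*(-14059 + 25072) = (3075 + sqrt(15473))*11013 = 33864975 + 11013*sqrt(15473)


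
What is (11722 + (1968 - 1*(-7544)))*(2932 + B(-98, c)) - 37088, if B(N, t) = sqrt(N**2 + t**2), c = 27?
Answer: 62221000 + 21234*sqrt(10333) ≈ 6.4379e+7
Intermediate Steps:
(11722 + (1968 - 1*(-7544)))*(2932 + B(-98, c)) - 37088 = (11722 + (1968 - 1*(-7544)))*(2932 + sqrt((-98)**2 + 27**2)) - 37088 = (11722 + (1968 + 7544))*(2932 + sqrt(9604 + 729)) - 37088 = (11722 + 9512)*(2932 + sqrt(10333)) - 37088 = 21234*(2932 + sqrt(10333)) - 37088 = (62258088 + 21234*sqrt(10333)) - 37088 = 62221000 + 21234*sqrt(10333)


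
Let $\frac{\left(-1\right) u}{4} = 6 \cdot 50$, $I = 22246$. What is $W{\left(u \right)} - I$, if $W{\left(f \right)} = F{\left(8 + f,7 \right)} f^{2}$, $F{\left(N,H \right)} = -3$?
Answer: $-4342246$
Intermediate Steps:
$u = -1200$ ($u = - 4 \cdot 6 \cdot 50 = \left(-4\right) 300 = -1200$)
$W{\left(f \right)} = - 3 f^{2}$
$W{\left(u \right)} - I = - 3 \left(-1200\right)^{2} - 22246 = \left(-3\right) 1440000 - 22246 = -4320000 - 22246 = -4342246$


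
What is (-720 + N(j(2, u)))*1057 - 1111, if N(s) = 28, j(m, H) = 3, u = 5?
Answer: -732555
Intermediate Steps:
(-720 + N(j(2, u)))*1057 - 1111 = (-720 + 28)*1057 - 1111 = -692*1057 - 1111 = -731444 - 1111 = -732555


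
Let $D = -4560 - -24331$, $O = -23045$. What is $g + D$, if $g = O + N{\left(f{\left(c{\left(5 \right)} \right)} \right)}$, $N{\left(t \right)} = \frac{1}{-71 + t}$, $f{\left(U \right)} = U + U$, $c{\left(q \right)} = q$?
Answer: $- \frac{199715}{61} \approx -3274.0$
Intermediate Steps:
$f{\left(U \right)} = 2 U$
$D = 19771$ ($D = -4560 + 24331 = 19771$)
$g = - \frac{1405746}{61}$ ($g = -23045 + \frac{1}{-71 + 2 \cdot 5} = -23045 + \frac{1}{-71 + 10} = -23045 + \frac{1}{-61} = -23045 - \frac{1}{61} = - \frac{1405746}{61} \approx -23045.0$)
$g + D = - \frac{1405746}{61} + 19771 = - \frac{199715}{61}$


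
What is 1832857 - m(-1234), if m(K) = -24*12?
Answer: 1833145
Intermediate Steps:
m(K) = -288
1832857 - m(-1234) = 1832857 - 1*(-288) = 1832857 + 288 = 1833145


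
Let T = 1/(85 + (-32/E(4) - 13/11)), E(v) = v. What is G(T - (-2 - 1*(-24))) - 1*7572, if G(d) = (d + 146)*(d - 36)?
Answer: -10268583179/695556 ≈ -14763.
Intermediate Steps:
T = 11/834 (T = 1/(85 + (-32/4 - 13/11)) = 1/(85 + (-32*¼ - 13*1/11)) = 1/(85 + (-8 - 13/11)) = 1/(85 - 101/11) = 1/(834/11) = 11/834 ≈ 0.013189)
G(d) = (-36 + d)*(146 + d) (G(d) = (146 + d)*(-36 + d) = (-36 + d)*(146 + d))
G(T - (-2 - 1*(-24))) - 1*7572 = (-5256 + (11/834 - (-2 - 1*(-24)))² + 110*(11/834 - (-2 - 1*(-24)))) - 1*7572 = (-5256 + (11/834 - (-2 + 24))² + 110*(11/834 - (-2 + 24))) - 7572 = (-5256 + (11/834 - 1*22)² + 110*(11/834 - 1*22)) - 7572 = (-5256 + (11/834 - 22)² + 110*(11/834 - 22)) - 7572 = (-5256 + (-18337/834)² + 110*(-18337/834)) - 7572 = (-5256 + 336245569/695556 - 1008535/417) - 7572 = -5001833147/695556 - 7572 = -10268583179/695556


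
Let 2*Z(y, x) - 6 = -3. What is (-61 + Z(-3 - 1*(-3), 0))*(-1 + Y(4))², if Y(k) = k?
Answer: -1071/2 ≈ -535.50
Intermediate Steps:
Z(y, x) = 3/2 (Z(y, x) = 3 + (½)*(-3) = 3 - 3/2 = 3/2)
(-61 + Z(-3 - 1*(-3), 0))*(-1 + Y(4))² = (-61 + 3/2)*(-1 + 4)² = -119/2*3² = -119/2*9 = -1071/2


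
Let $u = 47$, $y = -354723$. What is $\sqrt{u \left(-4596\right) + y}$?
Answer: $3 i \sqrt{63415} \approx 755.47 i$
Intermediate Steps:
$\sqrt{u \left(-4596\right) + y} = \sqrt{47 \left(-4596\right) - 354723} = \sqrt{-216012 - 354723} = \sqrt{-570735} = 3 i \sqrt{63415}$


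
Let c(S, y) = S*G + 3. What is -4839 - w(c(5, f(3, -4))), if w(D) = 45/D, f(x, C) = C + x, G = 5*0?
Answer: -4854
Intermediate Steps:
G = 0
c(S, y) = 3 (c(S, y) = S*0 + 3 = 0 + 3 = 3)
-4839 - w(c(5, f(3, -4))) = -4839 - 45/3 = -4839 - 1*15 = -4839 - 15 = -4854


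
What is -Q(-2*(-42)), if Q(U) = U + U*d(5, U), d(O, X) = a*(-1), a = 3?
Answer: 168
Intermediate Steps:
d(O, X) = -3 (d(O, X) = 3*(-1) = -3)
Q(U) = -2*U (Q(U) = U + U*(-3) = U - 3*U = -2*U)
-Q(-2*(-42)) = -(-2)*(-2*(-42)) = -(-2)*84 = -1*(-168) = 168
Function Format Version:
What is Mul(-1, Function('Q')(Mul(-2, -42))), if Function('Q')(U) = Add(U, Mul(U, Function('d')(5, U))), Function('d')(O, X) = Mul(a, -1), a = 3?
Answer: 168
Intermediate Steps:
Function('d')(O, X) = -3 (Function('d')(O, X) = Mul(3, -1) = -3)
Function('Q')(U) = Mul(-2, U) (Function('Q')(U) = Add(U, Mul(U, -3)) = Add(U, Mul(-3, U)) = Mul(-2, U))
Mul(-1, Function('Q')(Mul(-2, -42))) = Mul(-1, Mul(-2, Mul(-2, -42))) = Mul(-1, Mul(-2, 84)) = Mul(-1, -168) = 168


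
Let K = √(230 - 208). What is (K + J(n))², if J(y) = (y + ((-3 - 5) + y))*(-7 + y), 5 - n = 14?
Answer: (416 + √22)² ≈ 1.7698e+5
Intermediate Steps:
n = -9 (n = 5 - 1*14 = 5 - 14 = -9)
J(y) = (-8 + 2*y)*(-7 + y) (J(y) = (y + (-8 + y))*(-7 + y) = (-8 + 2*y)*(-7 + y))
K = √22 ≈ 4.6904
(K + J(n))² = (√22 + (56 - 22*(-9) + 2*(-9)²))² = (√22 + (56 + 198 + 2*81))² = (√22 + (56 + 198 + 162))² = (√22 + 416)² = (416 + √22)²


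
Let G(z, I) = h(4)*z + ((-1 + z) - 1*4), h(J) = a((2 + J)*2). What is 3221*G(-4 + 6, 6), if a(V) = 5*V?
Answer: 376857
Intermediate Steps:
h(J) = 20 + 10*J (h(J) = 5*((2 + J)*2) = 5*(4 + 2*J) = 20 + 10*J)
G(z, I) = -5 + 61*z (G(z, I) = (20 + 10*4)*z + ((-1 + z) - 1*4) = (20 + 40)*z + ((-1 + z) - 4) = 60*z + (-5 + z) = -5 + 61*z)
3221*G(-4 + 6, 6) = 3221*(-5 + 61*(-4 + 6)) = 3221*(-5 + 61*2) = 3221*(-5 + 122) = 3221*117 = 376857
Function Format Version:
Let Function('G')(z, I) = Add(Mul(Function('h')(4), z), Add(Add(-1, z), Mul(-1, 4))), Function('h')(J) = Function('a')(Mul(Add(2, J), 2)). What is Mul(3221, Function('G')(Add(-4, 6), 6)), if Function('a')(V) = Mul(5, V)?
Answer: 376857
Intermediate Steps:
Function('h')(J) = Add(20, Mul(10, J)) (Function('h')(J) = Mul(5, Mul(Add(2, J), 2)) = Mul(5, Add(4, Mul(2, J))) = Add(20, Mul(10, J)))
Function('G')(z, I) = Add(-5, Mul(61, z)) (Function('G')(z, I) = Add(Mul(Add(20, Mul(10, 4)), z), Add(Add(-1, z), Mul(-1, 4))) = Add(Mul(Add(20, 40), z), Add(Add(-1, z), -4)) = Add(Mul(60, z), Add(-5, z)) = Add(-5, Mul(61, z)))
Mul(3221, Function('G')(Add(-4, 6), 6)) = Mul(3221, Add(-5, Mul(61, Add(-4, 6)))) = Mul(3221, Add(-5, Mul(61, 2))) = Mul(3221, Add(-5, 122)) = Mul(3221, 117) = 376857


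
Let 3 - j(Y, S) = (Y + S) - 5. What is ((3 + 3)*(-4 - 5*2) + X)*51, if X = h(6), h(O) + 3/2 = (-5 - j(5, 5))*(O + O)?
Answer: -12393/2 ≈ -6196.5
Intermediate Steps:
j(Y, S) = 8 - S - Y (j(Y, S) = 3 - ((Y + S) - 5) = 3 - ((S + Y) - 5) = 3 - (-5 + S + Y) = 3 + (5 - S - Y) = 8 - S - Y)
h(O) = -3/2 - 6*O (h(O) = -3/2 + (-5 - (8 - 1*5 - 1*5))*(O + O) = -3/2 + (-5 - (8 - 5 - 5))*(2*O) = -3/2 + (-5 - 1*(-2))*(2*O) = -3/2 + (-5 + 2)*(2*O) = -3/2 - 6*O)
X = -75/2 (X = -3/2 - 6*6 = -3/2 - 36 = -75/2 ≈ -37.500)
((3 + 3)*(-4 - 5*2) + X)*51 = ((3 + 3)*(-4 - 5*2) - 75/2)*51 = (6*(-4 - 10) - 75/2)*51 = (6*(-14) - 75/2)*51 = (-84 - 75/2)*51 = -243/2*51 = -12393/2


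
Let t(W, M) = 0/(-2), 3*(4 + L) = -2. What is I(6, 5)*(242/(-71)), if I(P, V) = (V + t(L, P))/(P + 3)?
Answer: -1210/639 ≈ -1.8936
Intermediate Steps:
L = -14/3 (L = -4 + (⅓)*(-2) = -4 - ⅔ = -14/3 ≈ -4.6667)
t(W, M) = 0 (t(W, M) = 0*(-½) = 0)
I(P, V) = V/(3 + P) (I(P, V) = (V + 0)/(P + 3) = V/(3 + P))
I(6, 5)*(242/(-71)) = (5/(3 + 6))*(242/(-71)) = (5/9)*(242*(-1/71)) = (5*(⅑))*(-242/71) = (5/9)*(-242/71) = -1210/639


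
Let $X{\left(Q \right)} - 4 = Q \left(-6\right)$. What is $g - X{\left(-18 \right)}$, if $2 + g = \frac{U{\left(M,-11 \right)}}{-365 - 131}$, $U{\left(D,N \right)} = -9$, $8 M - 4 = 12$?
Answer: $- \frac{56535}{496} \approx -113.98$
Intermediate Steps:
$M = 2$ ($M = \frac{1}{2} + \frac{1}{8} \cdot 12 = \frac{1}{2} + \frac{3}{2} = 2$)
$X{\left(Q \right)} = 4 - 6 Q$ ($X{\left(Q \right)} = 4 + Q \left(-6\right) = 4 - 6 Q$)
$g = - \frac{983}{496}$ ($g = -2 + \frac{1}{-365 - 131} \left(-9\right) = -2 + \frac{1}{-496} \left(-9\right) = -2 - - \frac{9}{496} = -2 + \frac{9}{496} = - \frac{983}{496} \approx -1.9819$)
$g - X{\left(-18 \right)} = - \frac{983}{496} - \left(4 - -108\right) = - \frac{983}{496} - \left(4 + 108\right) = - \frac{983}{496} - 112 = - \frac{56535}{496}$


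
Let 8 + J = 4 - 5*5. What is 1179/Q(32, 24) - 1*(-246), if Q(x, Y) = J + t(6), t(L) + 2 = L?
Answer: 4971/25 ≈ 198.84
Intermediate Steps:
t(L) = -2 + L
J = -29 (J = -8 + (4 - 5*5) = -8 + (4 - 25) = -8 - 21 = -29)
Q(x, Y) = -25 (Q(x, Y) = -29 + (-2 + 6) = -29 + 4 = -25)
1179/Q(32, 24) - 1*(-246) = 1179/(-25) - 1*(-246) = 1179*(-1/25) + 246 = -1179/25 + 246 = 4971/25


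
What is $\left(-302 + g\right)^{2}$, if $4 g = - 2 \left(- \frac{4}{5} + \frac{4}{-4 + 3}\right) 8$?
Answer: $\frac{1999396}{25} \approx 79976.0$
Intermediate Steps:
$g = \frac{96}{5}$ ($g = \frac{- 2 \left(- \frac{4}{5} + \frac{4}{-4 + 3}\right) 8}{4} = \frac{- 2 \left(\left(-4\right) \frac{1}{5} + \frac{4}{-1}\right) 8}{4} = \frac{- 2 \left(- \frac{4}{5} + 4 \left(-1\right)\right) 8}{4} = \frac{- 2 \left(- \frac{4}{5} - 4\right) 8}{4} = \frac{\left(-2\right) \left(- \frac{24}{5}\right) 8}{4} = \frac{\frac{48}{5} \cdot 8}{4} = \frac{1}{4} \cdot \frac{384}{5} = \frac{96}{5} \approx 19.2$)
$\left(-302 + g\right)^{2} = \left(-302 + \frac{96}{5}\right)^{2} = \left(- \frac{1414}{5}\right)^{2} = \frac{1999396}{25}$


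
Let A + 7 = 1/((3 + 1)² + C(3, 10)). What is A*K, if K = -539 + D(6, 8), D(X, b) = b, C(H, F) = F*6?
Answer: 281961/76 ≈ 3710.0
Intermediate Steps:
C(H, F) = 6*F
K = -531 (K = -539 + 8 = -531)
A = -531/76 (A = -7 + 1/((3 + 1)² + 6*10) = -7 + 1/(4² + 60) = -7 + 1/(16 + 60) = -7 + 1/76 = -531/76 ≈ -6.9868)
A*K = -531/76*(-531) = 281961/76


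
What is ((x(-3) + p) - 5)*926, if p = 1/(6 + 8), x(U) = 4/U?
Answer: -121769/21 ≈ -5798.5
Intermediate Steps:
p = 1/14 ≈ 0.071429
((x(-3) + p) - 5)*926 = ((4/(-3) + 1/14) - 5)*926 = ((4*(-⅓) + 1/14) - 5)*926 = ((-4/3 + 1/14) - 5)*926 = (-53/42 - 5)*926 = -263/42*926 = -121769/21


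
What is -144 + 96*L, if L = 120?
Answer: 11376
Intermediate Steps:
-144 + 96*L = -144 + 96*120 = -144 + 11520 = 11376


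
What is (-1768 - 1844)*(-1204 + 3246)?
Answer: -7375704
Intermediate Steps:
(-1768 - 1844)*(-1204 + 3246) = -3612*2042 = -7375704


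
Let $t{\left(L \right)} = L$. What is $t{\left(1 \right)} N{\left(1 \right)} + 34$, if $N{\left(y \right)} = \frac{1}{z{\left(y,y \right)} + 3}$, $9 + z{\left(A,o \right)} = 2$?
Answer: $\frac{135}{4} \approx 33.75$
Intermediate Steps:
$z{\left(A,o \right)} = -7$ ($z{\left(A,o \right)} = -9 + 2 = -7$)
$N{\left(y \right)} = - \frac{1}{4}$ ($N{\left(y \right)} = \frac{1}{-7 + 3} = \frac{1}{-4} = - \frac{1}{4}$)
$t{\left(1 \right)} N{\left(1 \right)} + 34 = 1 \left(- \frac{1}{4}\right) + 34 = - \frac{1}{4} + 34 = \frac{135}{4}$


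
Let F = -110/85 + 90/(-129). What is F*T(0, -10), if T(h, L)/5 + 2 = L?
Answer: 87360/731 ≈ 119.51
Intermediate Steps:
T(h, L) = -10 + 5*L
F = -1456/731 (F = -110*1/85 + 90*(-1/129) = -22/17 - 30/43 = -1456/731 ≈ -1.9918)
F*T(0, -10) = -1456*(-10 + 5*(-10))/731 = -1456*(-10 - 50)/731 = -1456/731*(-60) = 87360/731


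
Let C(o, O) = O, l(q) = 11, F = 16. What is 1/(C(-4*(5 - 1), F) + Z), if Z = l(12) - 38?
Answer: -1/11 ≈ -0.090909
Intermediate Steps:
Z = -27 (Z = 11 - 38 = -27)
1/(C(-4*(5 - 1), F) + Z) = 1/(16 - 27) = 1/(-11) = -1/11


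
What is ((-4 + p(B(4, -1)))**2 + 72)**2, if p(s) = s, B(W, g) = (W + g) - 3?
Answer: 7744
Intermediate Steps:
B(W, g) = -3 + W + g
((-4 + p(B(4, -1)))**2 + 72)**2 = ((-4 + (-3 + 4 - 1))**2 + 72)**2 = ((-4 + 0)**2 + 72)**2 = ((-4)**2 + 72)**2 = (16 + 72)**2 = 88**2 = 7744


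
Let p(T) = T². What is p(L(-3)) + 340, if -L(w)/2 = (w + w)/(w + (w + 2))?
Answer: 349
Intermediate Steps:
L(w) = -4*w/(2 + 2*w) (L(w) = -2*(w + w)/(w + (w + 2)) = -2*2*w/(w + (2 + w)) = -2*2*w/(2 + 2*w) = -4*w/(2 + 2*w))
p(L(-3)) + 340 = (-2*(-3)/(1 - 3))² + 340 = (-2*(-3)/(-2))² + 340 = (-2*(-3)*(-½))² + 340 = (-3)² + 340 = 9 + 340 = 349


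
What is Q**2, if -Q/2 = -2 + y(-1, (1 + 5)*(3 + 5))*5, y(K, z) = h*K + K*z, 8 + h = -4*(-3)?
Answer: 274576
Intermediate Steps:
h = 4 (h = -8 - 4*(-3) = -8 + 12 = 4)
y(K, z) = 4*K + K*z
Q = 524 (Q = -2*(-2 - (4 + (1 + 5)*(3 + 5))*5) = -2*(-2 - (4 + 6*8)*5) = -2*(-2 - (4 + 48)*5) = -2*(-2 - 1*52*5) = -2*(-2 - 52*5) = -2*(-2 - 260) = -2*(-262) = 524)
Q**2 = 524**2 = 274576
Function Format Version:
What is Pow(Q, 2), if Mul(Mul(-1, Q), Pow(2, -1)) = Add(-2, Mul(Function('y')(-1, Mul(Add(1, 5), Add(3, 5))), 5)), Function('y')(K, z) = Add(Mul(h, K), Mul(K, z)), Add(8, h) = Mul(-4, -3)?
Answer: 274576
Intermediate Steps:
h = 4 (h = Add(-8, Mul(-4, -3)) = Add(-8, 12) = 4)
Function('y')(K, z) = Add(Mul(4, K), Mul(K, z))
Q = 524 (Q = Mul(-2, Add(-2, Mul(Mul(-1, Add(4, Mul(Add(1, 5), Add(3, 5)))), 5))) = Mul(-2, Add(-2, Mul(Mul(-1, Add(4, Mul(6, 8))), 5))) = Mul(-2, Add(-2, Mul(Mul(-1, Add(4, 48)), 5))) = Mul(-2, Add(-2, Mul(Mul(-1, 52), 5))) = Mul(-2, Add(-2, Mul(-52, 5))) = Mul(-2, Add(-2, -260)) = Mul(-2, -262) = 524)
Pow(Q, 2) = Pow(524, 2) = 274576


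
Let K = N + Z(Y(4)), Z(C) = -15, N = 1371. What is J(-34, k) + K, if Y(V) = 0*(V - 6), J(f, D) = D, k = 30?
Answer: 1386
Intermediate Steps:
Y(V) = 0 (Y(V) = 0*(-6 + V) = 0)
K = 1356 (K = 1371 - 15 = 1356)
J(-34, k) + K = 30 + 1356 = 1386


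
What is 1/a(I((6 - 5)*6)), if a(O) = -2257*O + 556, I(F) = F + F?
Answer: -1/26528 ≈ -3.7696e-5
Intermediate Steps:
I(F) = 2*F
a(O) = 556 - 2257*O
1/a(I((6 - 5)*6)) = 1/(556 - 4514*(6 - 5)*6) = 1/(556 - 4514*1*6) = 1/(556 - 4514*6) = 1/(556 - 2257*12) = 1/(556 - 27084) = 1/(-26528) = -1/26528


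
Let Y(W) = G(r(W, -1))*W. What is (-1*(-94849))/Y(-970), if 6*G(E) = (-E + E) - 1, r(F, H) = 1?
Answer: 284547/485 ≈ 586.70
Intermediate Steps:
G(E) = -⅙ (G(E) = ((-E + E) - 1)/6 = (0 - 1)/6 = (⅙)*(-1) = -⅙)
Y(W) = -W/6
(-1*(-94849))/Y(-970) = (-1*(-94849))/((-⅙*(-970))) = 94849/(485/3) = 94849*(3/485) = 284547/485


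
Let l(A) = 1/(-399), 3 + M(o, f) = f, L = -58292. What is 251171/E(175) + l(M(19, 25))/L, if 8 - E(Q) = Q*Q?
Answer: -5841862682251/712105739436 ≈ -8.2036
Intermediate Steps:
M(o, f) = -3 + f
l(A) = -1/399
E(Q) = 8 - Q² (E(Q) = 8 - Q*Q = 8 - Q²)
251171/E(175) + l(M(19, 25))/L = 251171/(8 - 1*175²) - 1/399/(-58292) = 251171/(8 - 1*30625) - 1/399*(-1/58292) = 251171/(8 - 30625) + 1/23258508 = 251171/(-30617) + 1/23258508 = 251171*(-1/30617) + 1/23258508 = -251171/30617 + 1/23258508 = -5841862682251/712105739436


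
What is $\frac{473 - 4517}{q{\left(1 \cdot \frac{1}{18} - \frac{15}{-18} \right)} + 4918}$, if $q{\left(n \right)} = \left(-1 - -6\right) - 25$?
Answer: $- \frac{2022}{2449} \approx -0.82564$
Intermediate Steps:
$q{\left(n \right)} = -20$ ($q{\left(n \right)} = \left(-1 + 6\right) - 25 = 5 - 25 = -20$)
$\frac{473 - 4517}{q{\left(1 \cdot \frac{1}{18} - \frac{15}{-18} \right)} + 4918} = \frac{473 - 4517}{-20 + 4918} = - \frac{4044}{4898} = \left(-4044\right) \frac{1}{4898} = - \frac{2022}{2449}$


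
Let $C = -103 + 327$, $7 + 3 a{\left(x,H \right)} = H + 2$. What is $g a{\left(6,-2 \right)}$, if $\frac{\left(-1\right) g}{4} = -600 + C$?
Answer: $- \frac{10528}{3} \approx -3509.3$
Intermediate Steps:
$a{\left(x,H \right)} = - \frac{5}{3} + \frac{H}{3}$ ($a{\left(x,H \right)} = - \frac{7}{3} + \frac{H + 2}{3} = - \frac{7}{3} + \frac{2 + H}{3} = - \frac{7}{3} + \left(\frac{2}{3} + \frac{H}{3}\right) = - \frac{5}{3} + \frac{H}{3}$)
$C = 224$
$g = 1504$ ($g = - 4 \left(-600 + 224\right) = \left(-4\right) \left(-376\right) = 1504$)
$g a{\left(6,-2 \right)} = 1504 \left(- \frac{5}{3} + \frac{1}{3} \left(-2\right)\right) = 1504 \left(- \frac{5}{3} - \frac{2}{3}\right) = 1504 \left(- \frac{7}{3}\right) = - \frac{10528}{3}$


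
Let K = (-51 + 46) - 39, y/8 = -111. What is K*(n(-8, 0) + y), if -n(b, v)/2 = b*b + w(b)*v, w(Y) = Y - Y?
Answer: 44704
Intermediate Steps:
y = -888 (y = 8*(-111) = -888)
w(Y) = 0
n(b, v) = -2*b² (n(b, v) = -2*(b*b + 0*v) = -2*(b² + 0) = -2*b²)
K = -44 (K = -5 - 39 = -44)
K*(n(-8, 0) + y) = -44*(-2*(-8)² - 888) = -44*(-2*64 - 888) = -44*(-128 - 888) = -44*(-1016) = 44704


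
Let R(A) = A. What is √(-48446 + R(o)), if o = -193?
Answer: I*√48639 ≈ 220.54*I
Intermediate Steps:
√(-48446 + R(o)) = √(-48446 - 193) = √(-48639) = I*√48639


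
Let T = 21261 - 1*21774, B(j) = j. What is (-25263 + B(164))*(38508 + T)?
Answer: -953636505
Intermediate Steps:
T = -513 (T = 21261 - 21774 = -513)
(-25263 + B(164))*(38508 + T) = (-25263 + 164)*(38508 - 513) = -25099*37995 = -953636505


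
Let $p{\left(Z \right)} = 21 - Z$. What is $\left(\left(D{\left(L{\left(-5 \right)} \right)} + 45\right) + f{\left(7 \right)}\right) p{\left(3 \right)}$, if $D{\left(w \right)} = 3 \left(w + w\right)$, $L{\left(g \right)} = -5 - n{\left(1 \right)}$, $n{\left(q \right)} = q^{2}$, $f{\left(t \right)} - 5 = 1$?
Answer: $270$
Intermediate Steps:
$f{\left(t \right)} = 6$ ($f{\left(t \right)} = 5 + 1 = 6$)
$L{\left(g \right)} = -6$ ($L{\left(g \right)} = -5 - 1^{2} = -5 - 1 = -6$)
$D{\left(w \right)} = 6 w$ ($D{\left(w \right)} = 3 \cdot 2 w = 6 w$)
$\left(\left(D{\left(L{\left(-5 \right)} \right)} + 45\right) + f{\left(7 \right)}\right) p{\left(3 \right)} = \left(\left(6 \left(-6\right) + 45\right) + 6\right) \left(21 - 3\right) = \left(\left(-36 + 45\right) + 6\right) \left(21 - 3\right) = \left(9 + 6\right) 18 = 15 \cdot 18 = 270$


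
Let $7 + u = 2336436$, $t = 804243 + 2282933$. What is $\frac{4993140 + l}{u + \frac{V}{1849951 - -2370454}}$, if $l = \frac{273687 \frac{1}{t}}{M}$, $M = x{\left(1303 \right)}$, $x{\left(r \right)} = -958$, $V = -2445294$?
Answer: $\frac{62323921295973381010365}{29163087957072377392208} \approx 2.1371$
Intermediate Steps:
$M = -958$
$t = 3087176$
$u = 2336429$ ($u = -7 + 2336436 = 2336429$)
$l = - \frac{273687}{2957514608}$ ($l = \frac{273687 \cdot \frac{1}{3087176}}{-958} = 273687 \cdot \frac{1}{3087176} \left(- \frac{1}{958}\right) = \frac{273687}{3087176} \left(- \frac{1}{958}\right) = - \frac{273687}{2957514608} \approx -9.2539 \cdot 10^{-5}$)
$\frac{4993140 + l}{u + \frac{V}{1849951 - -2370454}} = \frac{4993140 - \frac{273687}{2957514608}}{2336429 - \frac{2445294}{1849951 - -2370454}} = \frac{14767284489515433}{2957514608 \left(2336429 - \frac{2445294}{1849951 + 2370454}\right)} = \frac{14767284489515433}{2957514608 \left(2336429 - \frac{2445294}{4220405}\right)} = \frac{14767284489515433}{2957514608 \cdot \frac{9860674188451}{4220405}} = \frac{14767284489515433}{2957514608} \cdot \frac{4220405}{9860674188451} = \frac{62323921295973381010365}{29163087957072377392208}$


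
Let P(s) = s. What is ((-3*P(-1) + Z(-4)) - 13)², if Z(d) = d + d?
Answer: 324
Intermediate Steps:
Z(d) = 2*d
((-3*P(-1) + Z(-4)) - 13)² = ((-3*(-1) + 2*(-4)) - 13)² = ((3 - 8) - 13)² = (-5 - 13)² = (-18)² = 324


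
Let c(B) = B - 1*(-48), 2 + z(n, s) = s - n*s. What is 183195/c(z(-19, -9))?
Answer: -183195/134 ≈ -1367.1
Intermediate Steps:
z(n, s) = -2 + s - n*s (z(n, s) = -2 + (s - n*s) = -2 + s - n*s)
c(B) = 48 + B (c(B) = B + 48 = 48 + B)
183195/c(z(-19, -9)) = 183195/(48 + (-2 - 9 - 1*(-19)*(-9))) = 183195/(48 + (-2 - 9 - 171)) = 183195/(48 - 182) = 183195/(-134) = 183195*(-1/134) = -183195/134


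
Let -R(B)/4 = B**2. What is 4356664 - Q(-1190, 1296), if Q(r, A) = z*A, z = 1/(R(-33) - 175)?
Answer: 19740045880/4531 ≈ 4.3567e+6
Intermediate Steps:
R(B) = -4*B**2
z = -1/4531 (z = 1/(-4*(-33)**2 - 175) = 1/(-4*1089 - 175) = 1/(-4356 - 175) = 1/(-4531) = -1/4531 ≈ -0.00022070)
Q(r, A) = -A/4531
4356664 - Q(-1190, 1296) = 4356664 - (-1)*1296/4531 = 4356664 - 1*(-1296/4531) = 4356664 + 1296/4531 = 19740045880/4531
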